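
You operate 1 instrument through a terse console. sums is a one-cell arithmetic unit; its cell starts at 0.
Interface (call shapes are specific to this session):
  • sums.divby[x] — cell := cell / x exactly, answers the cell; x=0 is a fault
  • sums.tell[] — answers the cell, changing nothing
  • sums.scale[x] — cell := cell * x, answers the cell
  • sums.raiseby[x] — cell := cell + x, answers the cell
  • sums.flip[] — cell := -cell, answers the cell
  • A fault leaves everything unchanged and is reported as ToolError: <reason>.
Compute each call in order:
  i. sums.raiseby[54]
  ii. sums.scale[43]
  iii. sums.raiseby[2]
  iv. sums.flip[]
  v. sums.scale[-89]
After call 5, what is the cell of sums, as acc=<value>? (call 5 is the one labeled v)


Answer: acc=206836

Derivation:
-- sums.raiseby(x=54) : 54
-- sums.scale(x=43) : 2322
-- sums.raiseby(x=2) : 2324
-- sums.flip() : -2324
-- sums.scale(x=-89) : 206836


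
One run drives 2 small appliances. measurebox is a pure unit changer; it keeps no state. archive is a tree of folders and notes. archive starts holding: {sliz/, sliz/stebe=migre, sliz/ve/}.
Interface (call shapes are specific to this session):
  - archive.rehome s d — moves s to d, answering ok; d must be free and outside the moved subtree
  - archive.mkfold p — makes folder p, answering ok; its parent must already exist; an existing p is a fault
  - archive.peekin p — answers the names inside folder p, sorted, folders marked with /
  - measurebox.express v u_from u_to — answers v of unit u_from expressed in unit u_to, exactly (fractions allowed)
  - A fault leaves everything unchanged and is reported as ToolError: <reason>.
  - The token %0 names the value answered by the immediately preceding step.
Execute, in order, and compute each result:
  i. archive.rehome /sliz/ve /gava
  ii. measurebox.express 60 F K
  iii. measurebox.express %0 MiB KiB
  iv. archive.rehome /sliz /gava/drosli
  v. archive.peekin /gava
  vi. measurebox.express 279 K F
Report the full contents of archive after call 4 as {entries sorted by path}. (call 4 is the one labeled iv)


Answer: {gava/, gava/drosli/, gava/drosli/stebe=migre}

Derivation:
Next I call rehome using s: /sliz/ve, d: /gava, and see ok.
I use express using v: 60, u_from: F, u_to: K: 51967/180.
Invoking express using v: %0, u_from: MiB, u_to: KiB, which returns 13303552/45.
Then rehome using s: /sliz, d: /gava/drosli, yielding ok.
Invoking peekin using p: /gava, and observe [drosli/].
I try express using v: 279, u_from: K, u_to: F, and get 4253/100.


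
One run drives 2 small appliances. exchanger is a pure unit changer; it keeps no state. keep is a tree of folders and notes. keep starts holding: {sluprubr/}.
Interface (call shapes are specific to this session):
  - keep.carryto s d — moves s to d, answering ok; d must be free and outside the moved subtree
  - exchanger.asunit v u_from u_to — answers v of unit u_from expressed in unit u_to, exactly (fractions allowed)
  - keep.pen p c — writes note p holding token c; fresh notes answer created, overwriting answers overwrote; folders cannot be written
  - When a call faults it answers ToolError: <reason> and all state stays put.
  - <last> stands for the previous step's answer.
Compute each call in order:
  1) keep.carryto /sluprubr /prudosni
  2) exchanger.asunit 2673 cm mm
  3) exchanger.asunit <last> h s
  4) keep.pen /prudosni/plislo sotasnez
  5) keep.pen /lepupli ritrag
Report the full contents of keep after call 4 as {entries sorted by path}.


Answer: {prudosni/, prudosni/plislo=sotasnez}

Derivation:
>> carryto(s=/sluprubr, d=/prudosni)
<< ok
>> asunit(v=2673, u_from=cm, u_to=mm)
<< 26730
>> asunit(v=<last>, u_from=h, u_to=s)
<< 96228000
>> pen(p=/prudosni/plislo, c=sotasnez)
<< created
>> pen(p=/lepupli, c=ritrag)
<< created


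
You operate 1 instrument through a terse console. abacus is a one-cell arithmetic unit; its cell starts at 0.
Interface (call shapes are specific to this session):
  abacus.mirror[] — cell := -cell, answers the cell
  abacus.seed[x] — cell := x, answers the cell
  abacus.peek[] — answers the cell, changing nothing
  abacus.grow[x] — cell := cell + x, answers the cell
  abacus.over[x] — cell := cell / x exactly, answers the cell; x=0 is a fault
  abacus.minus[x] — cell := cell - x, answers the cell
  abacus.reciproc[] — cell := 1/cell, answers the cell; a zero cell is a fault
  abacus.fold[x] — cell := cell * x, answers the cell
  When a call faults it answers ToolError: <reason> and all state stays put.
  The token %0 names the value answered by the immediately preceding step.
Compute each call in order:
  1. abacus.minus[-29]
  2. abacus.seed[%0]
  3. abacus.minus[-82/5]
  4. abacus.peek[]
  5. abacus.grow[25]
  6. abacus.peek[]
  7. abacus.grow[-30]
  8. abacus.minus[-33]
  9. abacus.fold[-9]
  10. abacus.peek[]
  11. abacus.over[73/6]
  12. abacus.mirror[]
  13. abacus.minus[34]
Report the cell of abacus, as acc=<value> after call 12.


Act: minus[x=-29]
Obs: 29
Act: seed[x=%0]
Obs: 29
Act: minus[x=-82/5]
Obs: 227/5
Act: peek[]
Obs: 227/5
Act: grow[x=25]
Obs: 352/5
Act: peek[]
Obs: 352/5
Act: grow[x=-30]
Obs: 202/5
Act: minus[x=-33]
Obs: 367/5
Act: fold[x=-9]
Obs: -3303/5
Act: peek[]
Obs: -3303/5
Act: over[x=73/6]
Obs: -19818/365
Act: mirror[]
Obs: 19818/365
Act: minus[x=34]
Obs: 7408/365

Answer: acc=19818/365


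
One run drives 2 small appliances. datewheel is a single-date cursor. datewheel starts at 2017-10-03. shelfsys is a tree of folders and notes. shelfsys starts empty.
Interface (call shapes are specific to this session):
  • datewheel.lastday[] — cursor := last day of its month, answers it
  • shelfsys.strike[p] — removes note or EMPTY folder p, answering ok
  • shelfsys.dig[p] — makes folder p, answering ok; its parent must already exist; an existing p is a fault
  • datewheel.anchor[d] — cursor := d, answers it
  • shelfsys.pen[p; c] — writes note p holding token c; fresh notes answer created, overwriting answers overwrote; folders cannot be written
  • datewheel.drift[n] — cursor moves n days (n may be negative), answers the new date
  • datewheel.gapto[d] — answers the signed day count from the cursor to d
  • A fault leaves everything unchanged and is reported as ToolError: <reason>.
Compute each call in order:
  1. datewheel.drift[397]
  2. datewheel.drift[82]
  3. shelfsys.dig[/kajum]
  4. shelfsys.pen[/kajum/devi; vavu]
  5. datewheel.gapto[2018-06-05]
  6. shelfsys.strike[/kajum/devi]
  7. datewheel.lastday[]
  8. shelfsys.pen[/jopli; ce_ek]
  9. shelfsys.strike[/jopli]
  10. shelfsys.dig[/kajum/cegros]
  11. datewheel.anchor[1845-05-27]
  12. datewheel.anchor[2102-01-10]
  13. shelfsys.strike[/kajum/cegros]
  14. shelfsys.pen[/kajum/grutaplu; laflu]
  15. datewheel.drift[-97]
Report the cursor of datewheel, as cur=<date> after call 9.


Answer: cur=2019-01-31

Derivation:
→ datewheel.drift(n=397)
← 2018-11-04
→ datewheel.drift(n=82)
← 2019-01-25
→ shelfsys.dig(p=/kajum)
← ok
→ shelfsys.pen(p=/kajum/devi, c=vavu)
← created
→ datewheel.gapto(d=2018-06-05)
← -234
→ shelfsys.strike(p=/kajum/devi)
← ok
→ datewheel.lastday()
← 2019-01-31
→ shelfsys.pen(p=/jopli, c=ce_ek)
← created
→ shelfsys.strike(p=/jopli)
← ok
→ shelfsys.dig(p=/kajum/cegros)
← ok
→ datewheel.anchor(d=1845-05-27)
← 1845-05-27
→ datewheel.anchor(d=2102-01-10)
← 2102-01-10
→ shelfsys.strike(p=/kajum/cegros)
← ok
→ shelfsys.pen(p=/kajum/grutaplu, c=laflu)
← created
→ datewheel.drift(n=-97)
← 2101-10-05


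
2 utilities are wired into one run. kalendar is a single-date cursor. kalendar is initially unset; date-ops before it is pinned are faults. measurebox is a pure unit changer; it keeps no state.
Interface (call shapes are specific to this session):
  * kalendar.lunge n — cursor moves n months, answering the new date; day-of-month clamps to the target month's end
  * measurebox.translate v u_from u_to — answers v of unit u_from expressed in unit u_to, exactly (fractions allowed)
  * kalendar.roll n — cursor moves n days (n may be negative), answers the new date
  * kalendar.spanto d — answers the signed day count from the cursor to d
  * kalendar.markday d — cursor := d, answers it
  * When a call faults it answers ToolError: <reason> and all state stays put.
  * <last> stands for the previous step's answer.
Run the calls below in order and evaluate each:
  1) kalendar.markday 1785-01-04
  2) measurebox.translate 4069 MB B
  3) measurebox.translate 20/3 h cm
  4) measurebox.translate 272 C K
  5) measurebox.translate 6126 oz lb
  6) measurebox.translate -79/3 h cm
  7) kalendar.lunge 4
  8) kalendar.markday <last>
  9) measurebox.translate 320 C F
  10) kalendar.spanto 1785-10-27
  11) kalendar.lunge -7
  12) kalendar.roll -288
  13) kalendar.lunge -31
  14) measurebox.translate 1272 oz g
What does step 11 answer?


// 1. markday(d: 1785-01-04) ~> 1785-01-04
// 2. translate(v: 4069, u_from: MB, u_to: B) ~> 4069000000
// 3. translate(v: 20/3, u_from: h, u_to: cm) ~> ToolError: incompatible units
// 4. translate(v: 272, u_from: C, u_to: K) ~> 10903/20
// 5. translate(v: 6126, u_from: oz, u_to: lb) ~> 3063/8
// 6. translate(v: -79/3, u_from: h, u_to: cm) ~> ToolError: incompatible units
// 7. lunge(n: 4) ~> 1785-05-04
// 8. markday(d: <last>) ~> 1785-05-04
// 9. translate(v: 320, u_from: C, u_to: F) ~> 608
// 10. spanto(d: 1785-10-27) ~> 176
// 11. lunge(n: -7) ~> 1784-10-04
// 12. roll(n: -288) ~> 1783-12-21
// 13. lunge(n: -31) ~> 1781-05-21
// 14. translate(v: 1272, u_from: oz, u_to: g) ~> 7212118683/200000

Answer: 1784-10-04


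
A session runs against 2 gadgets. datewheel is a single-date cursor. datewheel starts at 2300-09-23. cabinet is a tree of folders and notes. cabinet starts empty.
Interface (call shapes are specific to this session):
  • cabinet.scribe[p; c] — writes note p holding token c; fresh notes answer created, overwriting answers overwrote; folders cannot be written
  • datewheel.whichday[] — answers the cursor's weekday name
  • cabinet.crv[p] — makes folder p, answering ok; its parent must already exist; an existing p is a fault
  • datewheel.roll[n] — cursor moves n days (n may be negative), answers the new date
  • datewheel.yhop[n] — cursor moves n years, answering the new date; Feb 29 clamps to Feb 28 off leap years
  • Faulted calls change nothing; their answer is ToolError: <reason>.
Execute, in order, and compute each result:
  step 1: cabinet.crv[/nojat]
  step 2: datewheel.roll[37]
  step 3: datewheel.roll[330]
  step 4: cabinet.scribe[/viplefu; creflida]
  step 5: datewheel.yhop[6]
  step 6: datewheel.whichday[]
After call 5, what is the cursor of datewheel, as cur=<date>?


I run cabinet.crv using /nojat, giving ok.
I invoke datewheel.roll using 37, giving 2300-10-30.
I try datewheel.roll using 330, and observe 2301-09-25.
I invoke cabinet.scribe using /viplefu, creflida, and get created.
I invoke datewheel.yhop using 6, and see 2307-09-25.
Using datewheel.whichday, yielding Wednesday.

Answer: cur=2307-09-25


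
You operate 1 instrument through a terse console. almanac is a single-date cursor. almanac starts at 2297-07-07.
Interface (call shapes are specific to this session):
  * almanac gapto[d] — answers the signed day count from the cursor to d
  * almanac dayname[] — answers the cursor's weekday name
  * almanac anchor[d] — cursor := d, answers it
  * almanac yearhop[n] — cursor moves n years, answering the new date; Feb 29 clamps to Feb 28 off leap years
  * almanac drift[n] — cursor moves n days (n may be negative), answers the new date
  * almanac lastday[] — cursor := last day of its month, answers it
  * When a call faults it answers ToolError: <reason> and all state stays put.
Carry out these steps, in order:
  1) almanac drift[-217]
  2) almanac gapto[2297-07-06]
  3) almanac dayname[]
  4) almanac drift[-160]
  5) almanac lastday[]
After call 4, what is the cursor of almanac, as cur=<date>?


~$ almanac drift n: -217
= 2296-12-02
~$ almanac gapto d: 2297-07-06
= 216
~$ almanac dayname
= Wednesday
~$ almanac drift n: -160
= 2296-06-25
~$ almanac lastday
= 2296-06-30

Answer: cur=2296-06-25


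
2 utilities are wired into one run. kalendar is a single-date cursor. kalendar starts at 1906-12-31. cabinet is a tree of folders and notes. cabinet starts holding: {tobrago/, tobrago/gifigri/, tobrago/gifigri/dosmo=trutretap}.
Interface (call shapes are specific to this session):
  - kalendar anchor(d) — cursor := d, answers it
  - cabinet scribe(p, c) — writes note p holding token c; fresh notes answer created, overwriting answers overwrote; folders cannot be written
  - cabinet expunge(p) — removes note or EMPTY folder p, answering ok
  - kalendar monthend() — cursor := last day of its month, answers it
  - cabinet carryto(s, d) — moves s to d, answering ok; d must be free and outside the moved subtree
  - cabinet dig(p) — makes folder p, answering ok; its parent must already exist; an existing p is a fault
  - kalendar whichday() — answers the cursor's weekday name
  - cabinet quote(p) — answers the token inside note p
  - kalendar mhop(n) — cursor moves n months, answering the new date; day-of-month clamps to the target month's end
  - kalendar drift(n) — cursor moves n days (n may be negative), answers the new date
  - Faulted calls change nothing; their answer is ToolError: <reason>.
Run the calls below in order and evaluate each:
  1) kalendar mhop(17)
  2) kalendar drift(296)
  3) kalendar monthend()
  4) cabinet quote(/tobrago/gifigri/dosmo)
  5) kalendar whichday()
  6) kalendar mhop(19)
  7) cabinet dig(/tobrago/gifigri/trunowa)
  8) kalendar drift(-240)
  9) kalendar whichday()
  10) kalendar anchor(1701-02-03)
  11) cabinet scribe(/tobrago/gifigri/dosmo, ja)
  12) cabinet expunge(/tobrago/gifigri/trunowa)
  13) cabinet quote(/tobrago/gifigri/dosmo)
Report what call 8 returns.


Answer: 1910-03-05

Derivation:
Invoking kalendar mhop passing 17, which returns 1908-05-31.
I invoke kalendar drift passing 296, giving 1909-03-23.
Calling kalendar monthend, — result: 1909-03-31.
Next I call cabinet quote passing /tobrago/gifigri/dosmo, and observe trutretap.
Next I call kalendar whichday(), which returns Wednesday.
Next I call kalendar mhop passing 19, and get 1910-10-31.
I run cabinet dig passing /tobrago/gifigri/trunowa, and observe ok.
Next I call kalendar drift passing -240, yielding 1910-03-05.
Next I call kalendar whichday, and see Saturday.
I call kalendar anchor passing 1701-02-03, — result: 1701-02-03.
Then cabinet scribe passing /tobrago/gifigri/dosmo, ja, giving overwrote.
Invoking cabinet expunge passing /tobrago/gifigri/trunowa, yielding ok.
I run cabinet quote passing /tobrago/gifigri/dosmo: ja.


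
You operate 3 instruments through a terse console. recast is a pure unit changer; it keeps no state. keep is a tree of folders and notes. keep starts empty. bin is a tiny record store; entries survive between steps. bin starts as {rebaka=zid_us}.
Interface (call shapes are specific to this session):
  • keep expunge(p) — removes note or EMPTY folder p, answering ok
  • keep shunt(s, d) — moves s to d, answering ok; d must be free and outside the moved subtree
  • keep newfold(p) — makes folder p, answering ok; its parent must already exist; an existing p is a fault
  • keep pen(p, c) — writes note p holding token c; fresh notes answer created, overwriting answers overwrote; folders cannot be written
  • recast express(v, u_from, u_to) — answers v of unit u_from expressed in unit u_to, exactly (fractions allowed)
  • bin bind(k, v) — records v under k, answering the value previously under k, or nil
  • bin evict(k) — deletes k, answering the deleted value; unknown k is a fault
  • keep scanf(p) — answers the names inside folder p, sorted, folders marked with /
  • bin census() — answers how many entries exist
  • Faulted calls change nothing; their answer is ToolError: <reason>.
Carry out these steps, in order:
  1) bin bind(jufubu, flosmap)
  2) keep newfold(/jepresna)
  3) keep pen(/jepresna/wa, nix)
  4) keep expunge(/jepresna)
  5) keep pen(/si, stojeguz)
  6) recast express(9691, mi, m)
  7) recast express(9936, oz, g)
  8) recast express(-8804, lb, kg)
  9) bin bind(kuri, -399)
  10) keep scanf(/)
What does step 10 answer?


-- bin bind(k=jufubu, v=flosmap) == nil
-- keep newfold(p=/jepresna) == ok
-- keep pen(p=/jepresna/wa, c=nix) == created
-- keep expunge(p=/jepresna) == ToolError: not empty
-- keep pen(p=/si, c=stojeguz) == created
-- recast express(v=9691, u_from=mi, u_to=m) == 1949519088/125
-- recast express(v=9936, u_from=oz, u_to=g) == 28168086177/100000
-- recast express(v=-8804, u_from=lb, u_to=kg) == -99835680637/25000000
-- bin bind(k=kuri, v=-399) == nil
-- keep scanf(p=/) == [jepresna/, si]

Answer: [jepresna/, si]


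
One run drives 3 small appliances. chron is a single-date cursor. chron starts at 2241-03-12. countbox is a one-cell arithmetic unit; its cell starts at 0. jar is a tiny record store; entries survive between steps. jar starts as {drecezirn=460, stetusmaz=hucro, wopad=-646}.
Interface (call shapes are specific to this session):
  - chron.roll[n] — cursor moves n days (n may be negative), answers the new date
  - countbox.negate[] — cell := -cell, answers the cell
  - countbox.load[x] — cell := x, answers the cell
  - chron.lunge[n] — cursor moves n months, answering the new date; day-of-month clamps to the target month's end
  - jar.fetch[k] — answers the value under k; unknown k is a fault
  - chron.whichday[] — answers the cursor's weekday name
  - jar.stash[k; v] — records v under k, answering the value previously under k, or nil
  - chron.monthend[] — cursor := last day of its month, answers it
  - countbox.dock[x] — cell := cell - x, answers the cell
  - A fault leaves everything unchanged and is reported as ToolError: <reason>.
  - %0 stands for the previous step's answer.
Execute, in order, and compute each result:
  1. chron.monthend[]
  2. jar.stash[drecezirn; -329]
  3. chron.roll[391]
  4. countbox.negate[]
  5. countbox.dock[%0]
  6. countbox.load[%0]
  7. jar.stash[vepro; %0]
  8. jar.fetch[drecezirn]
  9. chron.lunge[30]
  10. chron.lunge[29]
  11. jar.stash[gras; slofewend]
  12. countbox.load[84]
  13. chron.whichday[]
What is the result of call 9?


# chron.monthend() -> 2241-03-31
# jar.stash(drecezirn, -329) -> 460
# chron.roll(391) -> 2242-04-26
# countbox.negate() -> 0
# countbox.dock(%0) -> 0
# countbox.load(%0) -> 0
# jar.stash(vepro, %0) -> nil
# jar.fetch(drecezirn) -> -329
# chron.lunge(30) -> 2244-10-26
# chron.lunge(29) -> 2247-03-26
# jar.stash(gras, slofewend) -> nil
# countbox.load(84) -> 84
# chron.whichday() -> Friday

Answer: 2244-10-26


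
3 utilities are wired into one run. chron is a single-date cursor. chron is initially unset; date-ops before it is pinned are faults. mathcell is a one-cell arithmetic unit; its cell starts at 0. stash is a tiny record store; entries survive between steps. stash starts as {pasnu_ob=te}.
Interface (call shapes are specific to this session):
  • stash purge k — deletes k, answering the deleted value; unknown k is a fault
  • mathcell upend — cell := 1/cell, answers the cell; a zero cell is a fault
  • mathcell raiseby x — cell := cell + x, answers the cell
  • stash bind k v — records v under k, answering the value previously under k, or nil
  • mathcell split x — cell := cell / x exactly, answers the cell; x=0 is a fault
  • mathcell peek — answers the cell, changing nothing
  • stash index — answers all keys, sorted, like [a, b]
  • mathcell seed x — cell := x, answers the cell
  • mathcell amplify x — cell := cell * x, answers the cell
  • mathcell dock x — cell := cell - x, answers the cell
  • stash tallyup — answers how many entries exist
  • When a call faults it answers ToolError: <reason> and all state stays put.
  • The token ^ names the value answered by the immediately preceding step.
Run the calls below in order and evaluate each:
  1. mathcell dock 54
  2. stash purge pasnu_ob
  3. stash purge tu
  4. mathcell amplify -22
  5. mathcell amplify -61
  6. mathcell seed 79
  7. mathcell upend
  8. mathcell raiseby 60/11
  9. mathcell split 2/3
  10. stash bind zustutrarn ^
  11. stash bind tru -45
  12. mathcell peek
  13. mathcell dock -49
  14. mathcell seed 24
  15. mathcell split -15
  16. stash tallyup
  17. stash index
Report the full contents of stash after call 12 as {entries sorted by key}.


Answer: {tru=-45, zustutrarn=14253/1738}

Derivation:
I invoke mathcell dock passing x='54', — result: -54.
I run stash purge passing k='pasnu_ob', yielding te.
Invoking stash purge passing k='tu', → ToolError: no such key tu.
Calling mathcell amplify passing x='-22', and get 1188.
Calling mathcell amplify passing x='-61', which returns -72468.
I try mathcell seed passing x='79', and see 79.
Invoking mathcell upend, giving 1/79.
Then mathcell raiseby passing x='60/11': 4751/869.
Using mathcell split passing x='2/3', giving 14253/1738.
Then stash bind passing k='zustutrarn', v='^', giving nil.
I use stash bind passing k='tru', v='-45', and observe nil.
I use mathcell peek(): 14253/1738.
Next I call mathcell dock passing x='-49', yielding 99415/1738.
I invoke mathcell seed passing x='24', and see 24.
Next I call mathcell split passing x='-15', → -8/5.
Using stash tallyup, and observe 2.
I try stash index(), and see [tru, zustutrarn].


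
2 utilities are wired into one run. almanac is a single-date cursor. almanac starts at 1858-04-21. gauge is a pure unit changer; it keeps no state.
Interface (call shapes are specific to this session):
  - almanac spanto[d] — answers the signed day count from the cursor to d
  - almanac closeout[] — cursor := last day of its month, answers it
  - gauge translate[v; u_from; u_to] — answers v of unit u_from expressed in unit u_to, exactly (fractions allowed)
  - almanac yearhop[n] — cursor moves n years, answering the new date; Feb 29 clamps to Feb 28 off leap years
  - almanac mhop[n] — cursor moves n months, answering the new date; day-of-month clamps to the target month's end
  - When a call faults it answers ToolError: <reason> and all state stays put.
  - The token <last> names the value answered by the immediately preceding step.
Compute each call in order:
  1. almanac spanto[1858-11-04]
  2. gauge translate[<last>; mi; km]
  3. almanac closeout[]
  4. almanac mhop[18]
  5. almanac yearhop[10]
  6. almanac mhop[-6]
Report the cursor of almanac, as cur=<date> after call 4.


Invoking almanac spanto using d=1858-11-04, — result: 197.
Next I call gauge translate using v=<last>, u_from=mi, u_to=km, yielding 4953762/15625.
Then almanac closeout, → 1858-04-30.
Next I call almanac mhop using n=18, giving 1859-10-30.
Invoking almanac yearhop using n=10, — result: 1869-10-30.
I try almanac mhop using n=-6, yielding 1869-04-30.

Answer: cur=1859-10-30


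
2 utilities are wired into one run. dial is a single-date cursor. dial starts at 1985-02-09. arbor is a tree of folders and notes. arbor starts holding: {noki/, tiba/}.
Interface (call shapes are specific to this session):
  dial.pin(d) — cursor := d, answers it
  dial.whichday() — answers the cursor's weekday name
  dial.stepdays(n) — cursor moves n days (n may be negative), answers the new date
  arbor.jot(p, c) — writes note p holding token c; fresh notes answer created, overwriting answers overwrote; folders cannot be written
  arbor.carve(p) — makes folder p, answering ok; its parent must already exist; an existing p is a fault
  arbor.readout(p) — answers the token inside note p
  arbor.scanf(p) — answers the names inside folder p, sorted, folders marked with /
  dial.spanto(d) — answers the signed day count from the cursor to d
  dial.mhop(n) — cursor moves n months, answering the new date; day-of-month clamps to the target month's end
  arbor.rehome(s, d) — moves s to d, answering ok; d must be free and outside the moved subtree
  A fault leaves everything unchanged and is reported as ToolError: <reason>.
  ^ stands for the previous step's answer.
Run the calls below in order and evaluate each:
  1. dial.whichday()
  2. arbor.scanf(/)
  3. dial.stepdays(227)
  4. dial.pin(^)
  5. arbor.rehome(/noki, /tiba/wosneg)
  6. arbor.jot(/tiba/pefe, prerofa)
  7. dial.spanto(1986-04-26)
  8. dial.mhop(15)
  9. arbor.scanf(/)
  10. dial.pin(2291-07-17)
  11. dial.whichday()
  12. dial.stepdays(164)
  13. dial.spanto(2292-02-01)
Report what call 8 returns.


$ dial.whichday
[out] Saturday
$ arbor.scanf p→/
[out] [noki/, tiba/]
$ dial.stepdays n→227
[out] 1985-09-24
$ dial.pin d→^
[out] 1985-09-24
$ arbor.rehome s→/noki d→/tiba/wosneg
[out] ok
$ arbor.jot p→/tiba/pefe c→prerofa
[out] created
$ dial.spanto d→1986-04-26
[out] 214
$ dial.mhop n→15
[out] 1986-12-24
$ arbor.scanf p→/
[out] [tiba/]
$ dial.pin d→2291-07-17
[out] 2291-07-17
$ dial.whichday
[out] Friday
$ dial.stepdays n→164
[out] 2291-12-28
$ dial.spanto d→2292-02-01
[out] 35

Answer: 1986-12-24


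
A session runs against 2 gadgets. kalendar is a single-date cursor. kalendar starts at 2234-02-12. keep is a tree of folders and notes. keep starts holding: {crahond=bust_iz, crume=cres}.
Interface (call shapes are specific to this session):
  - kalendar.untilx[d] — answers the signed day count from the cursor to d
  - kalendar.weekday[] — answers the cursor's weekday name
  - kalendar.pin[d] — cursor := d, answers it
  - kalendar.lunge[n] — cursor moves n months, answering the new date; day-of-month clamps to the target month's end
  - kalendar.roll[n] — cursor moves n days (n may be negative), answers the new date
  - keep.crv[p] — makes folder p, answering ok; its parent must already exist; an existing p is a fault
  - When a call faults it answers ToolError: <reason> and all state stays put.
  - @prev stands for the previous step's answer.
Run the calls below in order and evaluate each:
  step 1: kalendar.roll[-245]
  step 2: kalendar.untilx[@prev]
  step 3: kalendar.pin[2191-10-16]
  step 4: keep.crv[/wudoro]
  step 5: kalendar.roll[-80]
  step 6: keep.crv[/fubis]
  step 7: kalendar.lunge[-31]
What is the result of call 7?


Answer: 2188-12-28

Derivation:
Using kalendar.roll using n: -245, giving 2233-06-12.
I call kalendar.untilx using d: @prev, and observe 0.
Now I run kalendar.pin using d: 2191-10-16, and get 2191-10-16.
I call keep.crv using p: /wudoro, giving ok.
Calling kalendar.roll using n: -80, — result: 2191-07-28.
I call keep.crv using p: /fubis, — result: ok.
I run kalendar.lunge using n: -31, → 2188-12-28.


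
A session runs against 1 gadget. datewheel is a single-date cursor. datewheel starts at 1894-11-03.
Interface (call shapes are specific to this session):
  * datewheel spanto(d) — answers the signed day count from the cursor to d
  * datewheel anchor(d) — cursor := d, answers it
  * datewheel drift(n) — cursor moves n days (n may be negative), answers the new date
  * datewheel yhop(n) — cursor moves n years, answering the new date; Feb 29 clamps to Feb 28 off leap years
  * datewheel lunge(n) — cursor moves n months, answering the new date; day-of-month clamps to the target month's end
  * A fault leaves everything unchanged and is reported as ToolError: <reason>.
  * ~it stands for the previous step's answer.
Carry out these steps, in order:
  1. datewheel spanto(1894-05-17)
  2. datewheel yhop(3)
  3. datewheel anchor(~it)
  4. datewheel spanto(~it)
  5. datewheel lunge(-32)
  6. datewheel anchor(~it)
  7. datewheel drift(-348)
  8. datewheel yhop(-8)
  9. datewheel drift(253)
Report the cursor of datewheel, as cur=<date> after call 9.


Answer: cur=1886-11-28

Derivation:
> datewheel spanto d: 1894-05-17
:: -170
> datewheel yhop n: 3
:: 1897-11-03
> datewheel anchor d: ~it
:: 1897-11-03
> datewheel spanto d: ~it
:: 0
> datewheel lunge n: -32
:: 1895-03-03
> datewheel anchor d: ~it
:: 1895-03-03
> datewheel drift n: -348
:: 1894-03-20
> datewheel yhop n: -8
:: 1886-03-20
> datewheel drift n: 253
:: 1886-11-28


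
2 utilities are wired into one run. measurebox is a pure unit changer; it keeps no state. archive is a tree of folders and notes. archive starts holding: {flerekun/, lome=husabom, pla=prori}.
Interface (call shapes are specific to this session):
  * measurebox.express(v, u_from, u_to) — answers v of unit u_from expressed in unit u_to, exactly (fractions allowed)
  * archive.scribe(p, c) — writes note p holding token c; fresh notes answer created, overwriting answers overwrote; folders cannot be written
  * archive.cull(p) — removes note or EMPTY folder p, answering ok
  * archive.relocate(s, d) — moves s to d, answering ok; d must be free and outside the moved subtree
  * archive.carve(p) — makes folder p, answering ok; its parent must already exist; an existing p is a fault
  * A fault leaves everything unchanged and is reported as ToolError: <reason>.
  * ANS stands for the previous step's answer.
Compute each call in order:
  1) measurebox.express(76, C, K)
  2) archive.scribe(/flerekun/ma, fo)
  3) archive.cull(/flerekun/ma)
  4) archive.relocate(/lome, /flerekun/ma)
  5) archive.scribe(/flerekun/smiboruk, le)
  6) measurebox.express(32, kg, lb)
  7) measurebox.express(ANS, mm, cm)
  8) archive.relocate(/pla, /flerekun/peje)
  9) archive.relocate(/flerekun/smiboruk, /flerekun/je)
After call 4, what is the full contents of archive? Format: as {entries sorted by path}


# 1. measurebox.express(76, C, K) ~> 6983/20
# 2. archive.scribe(/flerekun/ma, fo) ~> created
# 3. archive.cull(/flerekun/ma) ~> ok
# 4. archive.relocate(/lome, /flerekun/ma) ~> ok
# 5. archive.scribe(/flerekun/smiboruk, le) ~> created
# 6. measurebox.express(32, kg, lb) ~> 3200000000/45359237
# 7. measurebox.express(ANS, mm, cm) ~> 320000000/45359237
# 8. archive.relocate(/pla, /flerekun/peje) ~> ok
# 9. archive.relocate(/flerekun/smiboruk, /flerekun/je) ~> ok

Answer: {flerekun/, flerekun/ma=husabom, pla=prori}


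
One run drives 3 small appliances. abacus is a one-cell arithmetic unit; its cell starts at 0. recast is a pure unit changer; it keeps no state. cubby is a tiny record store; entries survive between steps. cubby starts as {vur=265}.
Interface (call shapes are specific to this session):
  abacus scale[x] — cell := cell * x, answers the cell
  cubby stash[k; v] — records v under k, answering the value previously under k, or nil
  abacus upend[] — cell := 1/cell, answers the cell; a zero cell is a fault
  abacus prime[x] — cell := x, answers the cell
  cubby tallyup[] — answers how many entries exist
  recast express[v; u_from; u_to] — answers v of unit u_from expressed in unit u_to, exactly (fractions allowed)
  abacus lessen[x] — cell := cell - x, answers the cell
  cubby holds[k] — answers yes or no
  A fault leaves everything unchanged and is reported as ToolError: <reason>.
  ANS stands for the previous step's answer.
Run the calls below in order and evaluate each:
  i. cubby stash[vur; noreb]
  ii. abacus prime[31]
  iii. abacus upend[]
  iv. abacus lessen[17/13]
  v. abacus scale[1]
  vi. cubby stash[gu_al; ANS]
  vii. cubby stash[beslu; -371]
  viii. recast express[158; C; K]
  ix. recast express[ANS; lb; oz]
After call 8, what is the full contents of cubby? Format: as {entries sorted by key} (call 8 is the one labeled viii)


Answer: {beslu=-371, gu_al=-514/403, vur=noreb}

Derivation:
;; 1. cubby stash(vur, noreb) == 265
;; 2. abacus prime(31) == 31
;; 3. abacus upend() == 1/31
;; 4. abacus lessen(17/13) == -514/403
;; 5. abacus scale(1) == -514/403
;; 6. cubby stash(gu_al, ANS) == nil
;; 7. cubby stash(beslu, -371) == nil
;; 8. recast express(158, C, K) == 8623/20
;; 9. recast express(ANS, lb, oz) == 34492/5


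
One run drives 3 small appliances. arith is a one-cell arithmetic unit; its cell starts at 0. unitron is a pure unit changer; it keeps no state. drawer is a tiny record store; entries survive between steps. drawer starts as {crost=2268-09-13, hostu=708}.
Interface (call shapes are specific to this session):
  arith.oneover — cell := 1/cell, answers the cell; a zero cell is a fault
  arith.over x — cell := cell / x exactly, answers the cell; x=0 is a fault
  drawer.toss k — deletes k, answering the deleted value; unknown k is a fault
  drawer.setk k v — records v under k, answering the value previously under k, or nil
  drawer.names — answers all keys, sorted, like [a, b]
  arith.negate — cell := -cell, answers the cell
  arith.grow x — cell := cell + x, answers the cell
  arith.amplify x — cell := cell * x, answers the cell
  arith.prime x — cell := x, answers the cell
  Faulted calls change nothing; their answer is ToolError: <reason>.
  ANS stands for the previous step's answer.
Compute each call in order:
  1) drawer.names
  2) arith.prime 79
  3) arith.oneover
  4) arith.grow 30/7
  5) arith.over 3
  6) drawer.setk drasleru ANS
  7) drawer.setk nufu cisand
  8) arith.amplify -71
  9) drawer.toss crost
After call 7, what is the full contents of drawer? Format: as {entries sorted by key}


>> drawer.names()
<< [crost, hostu]
>> arith.prime(x: 79)
<< 79
>> arith.oneover()
<< 1/79
>> arith.grow(x: 30/7)
<< 2377/553
>> arith.over(x: 3)
<< 2377/1659
>> drawer.setk(k: drasleru, v: ANS)
<< nil
>> drawer.setk(k: nufu, v: cisand)
<< nil
>> arith.amplify(x: -71)
<< -168767/1659
>> drawer.toss(k: crost)
<< 2268-09-13

Answer: {crost=2268-09-13, drasleru=2377/1659, hostu=708, nufu=cisand}


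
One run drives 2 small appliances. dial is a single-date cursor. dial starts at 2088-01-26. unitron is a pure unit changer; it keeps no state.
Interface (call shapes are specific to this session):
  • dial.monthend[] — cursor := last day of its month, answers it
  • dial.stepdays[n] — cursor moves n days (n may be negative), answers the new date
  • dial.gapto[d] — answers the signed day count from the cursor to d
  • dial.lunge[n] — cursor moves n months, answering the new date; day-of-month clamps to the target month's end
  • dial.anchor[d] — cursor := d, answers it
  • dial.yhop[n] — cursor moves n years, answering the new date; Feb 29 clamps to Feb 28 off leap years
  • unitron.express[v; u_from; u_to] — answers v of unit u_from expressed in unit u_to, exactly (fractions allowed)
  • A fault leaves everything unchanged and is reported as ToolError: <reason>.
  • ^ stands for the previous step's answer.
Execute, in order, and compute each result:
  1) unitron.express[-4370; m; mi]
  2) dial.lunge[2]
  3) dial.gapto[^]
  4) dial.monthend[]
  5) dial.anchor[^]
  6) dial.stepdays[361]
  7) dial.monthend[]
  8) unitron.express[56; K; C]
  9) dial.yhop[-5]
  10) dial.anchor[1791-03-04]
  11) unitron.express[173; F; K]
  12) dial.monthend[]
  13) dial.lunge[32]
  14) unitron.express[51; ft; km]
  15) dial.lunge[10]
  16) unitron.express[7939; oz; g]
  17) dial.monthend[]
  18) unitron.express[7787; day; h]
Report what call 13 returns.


I try unitron.express passing v=-4370, u_from=m, u_to=mi, and observe -273125/100584.
Now I run dial.lunge passing n=2, and get 2088-03-26.
Next I call dial.gapto passing d=^, → 0.
I run dial.monthend, → 2088-03-31.
Next I call dial.anchor passing d=^, and see 2088-03-31.
Next I call dial.stepdays passing n=361, yielding 2089-03-27.
I run dial.monthend, and see 2089-03-31.
Using unitron.express passing v=56, u_from=K, u_to=C, — result: -4343/20.
Invoking dial.yhop passing n=-5, and get 2084-03-31.
Calling dial.anchor passing d=1791-03-04, and see 1791-03-04.
I use unitron.express passing v=173, u_from=F, u_to=K: 21089/60.
Using dial.monthend, and get 1791-03-31.
I try dial.lunge passing n=32, and observe 1793-11-30.
I run unitron.express passing v=51, u_from=ft, u_to=km: 19431/1250000.
Then dial.lunge passing n=10, and get 1794-09-30.
Next I call unitron.express passing v=7939, u_from=oz, u_to=g, yielding 360106982543/1600000.
Calling dial.monthend(): 1794-09-30.
I use unitron.express passing v=7787, u_from=day, u_to=h, and see 186888.

Answer: 1793-11-30


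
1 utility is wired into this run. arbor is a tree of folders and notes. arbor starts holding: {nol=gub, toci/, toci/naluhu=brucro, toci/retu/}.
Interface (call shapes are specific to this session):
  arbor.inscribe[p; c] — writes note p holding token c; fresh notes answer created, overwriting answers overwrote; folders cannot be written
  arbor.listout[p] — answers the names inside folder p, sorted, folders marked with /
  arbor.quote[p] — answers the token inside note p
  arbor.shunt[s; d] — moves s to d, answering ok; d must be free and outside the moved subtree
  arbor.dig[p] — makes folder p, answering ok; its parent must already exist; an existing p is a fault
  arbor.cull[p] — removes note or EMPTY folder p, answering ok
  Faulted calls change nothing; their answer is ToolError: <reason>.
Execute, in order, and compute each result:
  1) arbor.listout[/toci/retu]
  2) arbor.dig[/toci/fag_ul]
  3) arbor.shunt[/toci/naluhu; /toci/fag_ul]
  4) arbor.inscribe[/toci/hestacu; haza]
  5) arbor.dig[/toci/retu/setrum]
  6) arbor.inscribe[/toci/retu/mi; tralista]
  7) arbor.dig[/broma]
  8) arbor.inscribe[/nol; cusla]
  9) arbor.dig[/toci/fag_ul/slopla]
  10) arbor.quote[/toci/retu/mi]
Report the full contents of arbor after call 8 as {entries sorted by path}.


$ listout p=/toci/retu
:: []
$ dig p=/toci/fag_ul
:: ok
$ shunt s=/toci/naluhu d=/toci/fag_ul
:: ToolError: exists
$ inscribe p=/toci/hestacu c=haza
:: created
$ dig p=/toci/retu/setrum
:: ok
$ inscribe p=/toci/retu/mi c=tralista
:: created
$ dig p=/broma
:: ok
$ inscribe p=/nol c=cusla
:: overwrote
$ dig p=/toci/fag_ul/slopla
:: ok
$ quote p=/toci/retu/mi
:: tralista

Answer: {broma/, nol=cusla, toci/, toci/fag_ul/, toci/hestacu=haza, toci/naluhu=brucro, toci/retu/, toci/retu/mi=tralista, toci/retu/setrum/}


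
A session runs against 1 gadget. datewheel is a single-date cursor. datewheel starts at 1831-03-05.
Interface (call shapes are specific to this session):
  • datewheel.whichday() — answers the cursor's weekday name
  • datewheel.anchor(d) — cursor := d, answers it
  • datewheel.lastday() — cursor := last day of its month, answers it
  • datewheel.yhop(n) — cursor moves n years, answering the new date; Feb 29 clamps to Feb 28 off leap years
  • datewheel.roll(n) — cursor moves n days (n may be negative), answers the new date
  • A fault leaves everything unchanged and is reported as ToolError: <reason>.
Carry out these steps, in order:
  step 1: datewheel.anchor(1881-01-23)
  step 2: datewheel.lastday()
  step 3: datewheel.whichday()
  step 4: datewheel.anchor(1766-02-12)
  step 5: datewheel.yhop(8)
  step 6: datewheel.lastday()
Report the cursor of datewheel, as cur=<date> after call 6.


;; 1. datewheel.anchor(d: 1881-01-23) ~> 1881-01-23
;; 2. datewheel.lastday() ~> 1881-01-31
;; 3. datewheel.whichday() ~> Monday
;; 4. datewheel.anchor(d: 1766-02-12) ~> 1766-02-12
;; 5. datewheel.yhop(n: 8) ~> 1774-02-12
;; 6. datewheel.lastday() ~> 1774-02-28

Answer: cur=1774-02-28


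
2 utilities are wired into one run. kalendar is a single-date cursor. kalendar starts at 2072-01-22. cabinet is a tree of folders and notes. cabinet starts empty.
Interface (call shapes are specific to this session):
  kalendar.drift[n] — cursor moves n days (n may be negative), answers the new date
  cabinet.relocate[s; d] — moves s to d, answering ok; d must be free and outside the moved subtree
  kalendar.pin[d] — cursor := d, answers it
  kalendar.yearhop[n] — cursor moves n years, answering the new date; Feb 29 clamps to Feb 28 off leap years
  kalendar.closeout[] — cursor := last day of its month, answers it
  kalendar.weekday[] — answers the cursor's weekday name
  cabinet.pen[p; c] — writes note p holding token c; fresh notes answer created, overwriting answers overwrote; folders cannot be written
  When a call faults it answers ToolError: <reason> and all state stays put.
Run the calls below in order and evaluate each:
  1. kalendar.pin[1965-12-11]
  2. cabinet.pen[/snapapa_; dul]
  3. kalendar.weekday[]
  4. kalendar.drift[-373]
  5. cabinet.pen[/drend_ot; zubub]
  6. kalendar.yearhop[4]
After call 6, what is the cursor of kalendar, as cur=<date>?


Answer: cur=1968-12-03

Derivation:
$ kalendar.pin d='1965-12-11'
= 1965-12-11
$ cabinet.pen p='/snapapa_' c='dul'
= created
$ kalendar.weekday
= Saturday
$ kalendar.drift n='-373'
= 1964-12-03
$ cabinet.pen p='/drend_ot' c='zubub'
= created
$ kalendar.yearhop n='4'
= 1968-12-03
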